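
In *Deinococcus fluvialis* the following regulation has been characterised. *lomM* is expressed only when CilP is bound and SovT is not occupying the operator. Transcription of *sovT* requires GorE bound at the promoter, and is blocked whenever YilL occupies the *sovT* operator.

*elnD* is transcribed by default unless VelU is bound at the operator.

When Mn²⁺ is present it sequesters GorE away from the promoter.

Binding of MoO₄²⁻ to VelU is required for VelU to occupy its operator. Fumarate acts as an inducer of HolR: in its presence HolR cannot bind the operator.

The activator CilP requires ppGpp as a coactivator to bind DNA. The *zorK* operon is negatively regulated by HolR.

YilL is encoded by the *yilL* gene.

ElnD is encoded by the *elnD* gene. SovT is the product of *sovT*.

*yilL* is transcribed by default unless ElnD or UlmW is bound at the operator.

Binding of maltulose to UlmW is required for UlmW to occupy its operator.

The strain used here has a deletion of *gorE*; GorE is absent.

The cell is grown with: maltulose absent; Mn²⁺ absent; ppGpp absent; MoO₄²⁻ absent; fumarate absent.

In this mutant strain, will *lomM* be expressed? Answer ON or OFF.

ppGpp is absent, so CilP is inactive.
GorE is non-functional in this strain, so it has no effect.
MoO₄²⁻ is absent, so VelU is inactive.
With no repressor bound, *elnD* is transcribed.
So ElnD is produced and active.
Maltulose is absent, so UlmW is inactive.
With repressor ElnD bound, *yilL* is not transcribed.
So YilL is not produced.
Required activator GorE is absent, so *sovT* is not transcribed.
So SovT is not produced.
Required activator CilP is absent, so *lomM* is not transcribed.

OFF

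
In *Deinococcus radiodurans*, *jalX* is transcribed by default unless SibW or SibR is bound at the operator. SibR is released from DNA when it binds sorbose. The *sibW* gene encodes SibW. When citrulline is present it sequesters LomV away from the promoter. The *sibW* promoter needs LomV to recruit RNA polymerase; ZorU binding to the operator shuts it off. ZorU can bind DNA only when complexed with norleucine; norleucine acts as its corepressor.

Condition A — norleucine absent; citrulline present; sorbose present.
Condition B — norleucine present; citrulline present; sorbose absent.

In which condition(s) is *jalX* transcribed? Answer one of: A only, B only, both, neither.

A only

Condition A:
Norleucine is absent, so ZorU is inactive.
Citrulline is present, so LomV is inactive.
Required activator LomV is absent, so *sibW* is not transcribed.
So SibW is not produced.
Sorbose is present, so SibR is inactive.
With no repressor bound, *jalX* is transcribed.
→ *jalX* is ON in A.
Condition B:
Norleucine is present, so ZorU is active.
Citrulline is present, so LomV is inactive.
With repressor ZorU bound, *sibW* is not transcribed.
So SibW is not produced.
Sorbose is absent, so SibR is active.
With repressor SibR bound, *jalX* is not transcribed.
→ *jalX* is OFF in B.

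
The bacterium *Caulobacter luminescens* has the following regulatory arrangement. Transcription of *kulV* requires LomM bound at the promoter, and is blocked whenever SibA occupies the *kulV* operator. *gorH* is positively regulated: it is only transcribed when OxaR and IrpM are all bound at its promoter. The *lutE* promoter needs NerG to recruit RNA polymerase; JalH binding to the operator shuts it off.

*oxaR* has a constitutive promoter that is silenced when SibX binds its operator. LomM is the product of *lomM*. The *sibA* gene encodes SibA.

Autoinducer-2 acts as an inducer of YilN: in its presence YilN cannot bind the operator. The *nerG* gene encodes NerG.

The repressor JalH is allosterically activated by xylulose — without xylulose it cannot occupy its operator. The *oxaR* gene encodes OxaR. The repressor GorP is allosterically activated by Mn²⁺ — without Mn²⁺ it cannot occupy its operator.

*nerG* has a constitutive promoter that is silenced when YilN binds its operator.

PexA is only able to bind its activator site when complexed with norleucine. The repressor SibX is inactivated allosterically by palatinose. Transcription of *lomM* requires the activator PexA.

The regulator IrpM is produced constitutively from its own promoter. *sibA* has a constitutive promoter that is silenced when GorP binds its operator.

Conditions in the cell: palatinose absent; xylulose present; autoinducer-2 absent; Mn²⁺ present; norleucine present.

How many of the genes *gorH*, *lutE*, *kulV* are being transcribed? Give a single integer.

1

Palatinose is absent, so SibX is active.
With repressor SibX bound, *oxaR* is not transcribed.
So OxaR is not produced.
IrpM is produced constitutively and is active.
Required activator OxaR is absent, so *gorH* is not transcribed.
→ *gorH* is OFF.
Autoinducer-2 is absent, so YilN is active.
With repressor YilN bound, *nerG* is not transcribed.
So NerG is not produced.
Xylulose is present, so JalH is active.
With repressor JalH bound, *lutE* is not transcribed.
→ *lutE* is OFF.
Norleucine is present, so PexA is active.
No repressor is bound and PexA is active, so *lomM* is transcribed.
So LomM is produced and active.
Mn²⁺ is present, so GorP is active.
With repressor GorP bound, *sibA* is not transcribed.
So SibA is not produced.
No repressor is bound and LomM is active, so *kulV* is transcribed.
→ *kulV* is ON.
1 of the 3 genes is transcribed.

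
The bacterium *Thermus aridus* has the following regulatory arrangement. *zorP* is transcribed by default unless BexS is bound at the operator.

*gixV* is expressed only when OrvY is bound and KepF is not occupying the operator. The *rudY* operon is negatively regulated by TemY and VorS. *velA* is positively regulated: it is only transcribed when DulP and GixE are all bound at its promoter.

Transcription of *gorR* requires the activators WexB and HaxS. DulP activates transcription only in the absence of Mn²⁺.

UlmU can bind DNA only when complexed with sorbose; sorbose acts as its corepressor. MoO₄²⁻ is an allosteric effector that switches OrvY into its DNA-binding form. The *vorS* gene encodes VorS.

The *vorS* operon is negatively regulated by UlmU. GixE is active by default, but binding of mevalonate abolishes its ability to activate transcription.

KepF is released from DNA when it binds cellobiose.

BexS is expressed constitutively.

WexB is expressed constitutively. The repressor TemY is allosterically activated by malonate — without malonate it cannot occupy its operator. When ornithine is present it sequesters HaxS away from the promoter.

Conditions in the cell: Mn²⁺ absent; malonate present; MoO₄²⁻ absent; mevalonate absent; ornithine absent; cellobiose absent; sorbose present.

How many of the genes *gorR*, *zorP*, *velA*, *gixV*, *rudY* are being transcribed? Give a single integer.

WexB is produced constitutively and is active.
Ornithine is absent, so HaxS is active.
No repressor is bound and WexB and HaxS are active, so *gorR* is transcribed.
→ *gorR* is ON.
BexS is produced constitutively and is active.
With repressor BexS bound, *zorP* is not transcribed.
→ *zorP* is OFF.
Mn²⁺ is absent, so DulP is active.
Mevalonate is absent, so GixE is active.
No repressor is bound and DulP and GixE are active, so *velA* is transcribed.
→ *velA* is ON.
MoO₄²⁻ is absent, so OrvY is inactive.
Cellobiose is absent, so KepF is active.
With repressor KepF bound, *gixV* is not transcribed.
→ *gixV* is OFF.
Malonate is present, so TemY is active.
Sorbose is present, so UlmU is active.
With repressor UlmU bound, *vorS* is not transcribed.
So VorS is not produced.
With repressor TemY bound, *rudY* is not transcribed.
→ *rudY* is OFF.
2 of the 5 genes are transcribed.

2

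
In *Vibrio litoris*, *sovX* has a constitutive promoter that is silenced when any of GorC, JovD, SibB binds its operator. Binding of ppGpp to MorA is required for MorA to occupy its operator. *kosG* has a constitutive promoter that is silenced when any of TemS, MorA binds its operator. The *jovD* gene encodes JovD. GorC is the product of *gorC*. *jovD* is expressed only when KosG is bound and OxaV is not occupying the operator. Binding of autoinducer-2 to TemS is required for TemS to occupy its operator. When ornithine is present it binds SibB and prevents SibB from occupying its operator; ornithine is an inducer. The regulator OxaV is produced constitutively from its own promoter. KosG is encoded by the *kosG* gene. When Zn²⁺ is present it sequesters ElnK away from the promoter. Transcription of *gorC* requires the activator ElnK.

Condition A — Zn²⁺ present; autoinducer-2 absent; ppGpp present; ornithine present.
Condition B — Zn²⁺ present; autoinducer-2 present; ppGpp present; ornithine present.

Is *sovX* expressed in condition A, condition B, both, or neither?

Condition A:
Zn²⁺ is present, so ElnK is inactive.
Required activator ElnK is absent, so *gorC* is not transcribed.
So GorC is not produced.
Autoinducer-2 is absent, so TemS is inactive.
ppGpp is present, so MorA is active.
With repressor MorA bound, *kosG* is not transcribed.
So KosG is not produced.
OxaV is produced constitutively and is active.
With repressor OxaV bound, *jovD* is not transcribed.
So JovD is not produced.
Ornithine is present, so SibB is inactive.
With no repressor bound, *sovX* is transcribed.
→ *sovX* is ON in A.
Condition B:
Zn²⁺ is present, so ElnK is inactive.
Required activator ElnK is absent, so *gorC* is not transcribed.
So GorC is not produced.
Autoinducer-2 is present, so TemS is active.
ppGpp is present, so MorA is active.
With repressor TemS bound, *kosG* is not transcribed.
So KosG is not produced.
OxaV is produced constitutively and is active.
With repressor OxaV bound, *jovD* is not transcribed.
So JovD is not produced.
Ornithine is present, so SibB is inactive.
With no repressor bound, *sovX* is transcribed.
→ *sovX* is ON in B.

both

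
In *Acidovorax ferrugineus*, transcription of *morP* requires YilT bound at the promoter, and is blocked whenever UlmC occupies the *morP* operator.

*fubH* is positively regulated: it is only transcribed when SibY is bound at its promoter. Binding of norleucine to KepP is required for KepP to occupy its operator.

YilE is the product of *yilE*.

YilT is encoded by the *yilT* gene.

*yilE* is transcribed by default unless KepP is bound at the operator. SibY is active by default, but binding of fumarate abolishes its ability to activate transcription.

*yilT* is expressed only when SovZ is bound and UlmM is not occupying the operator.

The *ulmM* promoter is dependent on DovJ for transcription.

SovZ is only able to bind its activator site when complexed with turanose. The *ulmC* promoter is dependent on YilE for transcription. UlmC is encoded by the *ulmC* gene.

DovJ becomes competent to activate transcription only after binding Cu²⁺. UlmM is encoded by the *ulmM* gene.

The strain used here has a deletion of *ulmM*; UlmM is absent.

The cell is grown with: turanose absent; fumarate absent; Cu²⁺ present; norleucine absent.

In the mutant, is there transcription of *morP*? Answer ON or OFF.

OFF

Norleucine is absent, so KepP is inactive.
With no repressor bound, *yilE* is transcribed.
So YilE is produced and active.
No repressor is bound and YilE is active, so *ulmC* is transcribed.
So UlmC is produced and active.
Turanose is absent, so SovZ is inactive.
UlmM is non-functional in this strain, so it has no effect.
Required activator SovZ is absent, so *yilT* is not transcribed.
So YilT is not produced.
With repressor UlmC bound, *morP* is not transcribed.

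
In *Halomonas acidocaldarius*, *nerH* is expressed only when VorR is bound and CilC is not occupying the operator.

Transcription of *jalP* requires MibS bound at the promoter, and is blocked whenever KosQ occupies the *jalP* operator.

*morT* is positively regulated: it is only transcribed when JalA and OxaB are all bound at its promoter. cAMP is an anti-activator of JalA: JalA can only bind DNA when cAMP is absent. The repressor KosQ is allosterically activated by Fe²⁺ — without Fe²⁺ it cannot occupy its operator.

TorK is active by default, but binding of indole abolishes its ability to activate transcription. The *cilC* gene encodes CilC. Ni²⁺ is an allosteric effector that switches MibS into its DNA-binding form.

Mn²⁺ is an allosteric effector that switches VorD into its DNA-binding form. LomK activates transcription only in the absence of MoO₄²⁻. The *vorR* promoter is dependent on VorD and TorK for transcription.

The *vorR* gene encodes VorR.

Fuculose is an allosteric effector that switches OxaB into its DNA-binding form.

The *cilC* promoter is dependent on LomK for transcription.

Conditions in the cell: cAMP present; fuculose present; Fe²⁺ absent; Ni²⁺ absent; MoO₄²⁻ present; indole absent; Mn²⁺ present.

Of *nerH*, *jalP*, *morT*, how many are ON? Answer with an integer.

MoO₄²⁻ is present, so LomK is inactive.
Required activator LomK is absent, so *cilC* is not transcribed.
So CilC is not produced.
Mn²⁺ is present, so VorD is active.
Indole is absent, so TorK is active.
No repressor is bound and VorD and TorK are active, so *vorR* is transcribed.
So VorR is produced and active.
No repressor is bound and VorR is active, so *nerH* is transcribed.
→ *nerH* is ON.
Fe²⁺ is absent, so KosQ is inactive.
Ni²⁺ is absent, so MibS is inactive.
Required activator MibS is absent, so *jalP* is not transcribed.
→ *jalP* is OFF.
cAMP is present, so JalA is inactive.
Fuculose is present, so OxaB is active.
Required activator JalA is absent, so *morT* is not transcribed.
→ *morT* is OFF.
1 of the 3 genes is transcribed.

1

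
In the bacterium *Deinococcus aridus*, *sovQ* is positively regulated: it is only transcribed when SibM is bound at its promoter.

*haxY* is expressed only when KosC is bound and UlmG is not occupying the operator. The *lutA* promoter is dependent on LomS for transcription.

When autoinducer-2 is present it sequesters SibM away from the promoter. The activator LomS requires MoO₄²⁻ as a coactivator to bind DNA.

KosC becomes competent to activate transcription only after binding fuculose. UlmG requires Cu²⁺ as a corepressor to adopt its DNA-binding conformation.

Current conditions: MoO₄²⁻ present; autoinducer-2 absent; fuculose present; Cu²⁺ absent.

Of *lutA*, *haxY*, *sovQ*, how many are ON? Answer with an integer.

MoO₄²⁻ is present, so LomS is active.
No repressor is bound and LomS is active, so *lutA* is transcribed.
→ *lutA* is ON.
Fuculose is present, so KosC is active.
Cu²⁺ is absent, so UlmG is inactive.
No repressor is bound and KosC is active, so *haxY* is transcribed.
→ *haxY* is ON.
Autoinducer-2 is absent, so SibM is active.
No repressor is bound and SibM is active, so *sovQ* is transcribed.
→ *sovQ* is ON.
3 of the 3 genes are transcribed.

3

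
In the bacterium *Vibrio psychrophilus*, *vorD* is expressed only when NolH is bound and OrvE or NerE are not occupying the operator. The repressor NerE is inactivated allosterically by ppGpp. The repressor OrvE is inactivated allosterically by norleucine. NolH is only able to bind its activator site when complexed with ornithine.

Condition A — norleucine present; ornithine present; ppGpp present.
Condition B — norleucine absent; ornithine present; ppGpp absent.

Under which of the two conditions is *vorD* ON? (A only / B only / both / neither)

A only

Condition A:
Norleucine is present, so OrvE is inactive.
Ornithine is present, so NolH is active.
ppGpp is present, so NerE is inactive.
No repressor is bound and NolH is active, so *vorD* is transcribed.
→ *vorD* is ON in A.
Condition B:
Norleucine is absent, so OrvE is active.
Ornithine is present, so NolH is active.
ppGpp is absent, so NerE is active.
With repressor OrvE bound, *vorD* is not transcribed.
→ *vorD* is OFF in B.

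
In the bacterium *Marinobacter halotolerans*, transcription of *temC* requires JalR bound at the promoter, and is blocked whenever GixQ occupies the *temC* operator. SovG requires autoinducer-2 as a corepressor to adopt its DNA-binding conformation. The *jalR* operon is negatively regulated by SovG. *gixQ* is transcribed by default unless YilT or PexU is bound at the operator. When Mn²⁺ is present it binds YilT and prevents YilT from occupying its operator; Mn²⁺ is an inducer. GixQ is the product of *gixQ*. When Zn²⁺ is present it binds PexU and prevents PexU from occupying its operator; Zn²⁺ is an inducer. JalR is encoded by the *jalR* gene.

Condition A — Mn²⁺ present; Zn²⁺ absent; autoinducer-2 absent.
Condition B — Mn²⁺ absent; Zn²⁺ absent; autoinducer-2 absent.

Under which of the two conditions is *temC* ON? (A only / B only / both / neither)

both

Condition A:
Mn²⁺ is present, so YilT is inactive.
Zn²⁺ is absent, so PexU is active.
With repressor PexU bound, *gixQ* is not transcribed.
So GixQ is not produced.
Autoinducer-2 is absent, so SovG is inactive.
With no repressor bound, *jalR* is transcribed.
So JalR is produced and active.
No repressor is bound and JalR is active, so *temC* is transcribed.
→ *temC* is ON in A.
Condition B:
Mn²⁺ is absent, so YilT is active.
Zn²⁺ is absent, so PexU is active.
With repressor YilT bound, *gixQ* is not transcribed.
So GixQ is not produced.
Autoinducer-2 is absent, so SovG is inactive.
With no repressor bound, *jalR* is transcribed.
So JalR is produced and active.
No repressor is bound and JalR is active, so *temC* is transcribed.
→ *temC* is ON in B.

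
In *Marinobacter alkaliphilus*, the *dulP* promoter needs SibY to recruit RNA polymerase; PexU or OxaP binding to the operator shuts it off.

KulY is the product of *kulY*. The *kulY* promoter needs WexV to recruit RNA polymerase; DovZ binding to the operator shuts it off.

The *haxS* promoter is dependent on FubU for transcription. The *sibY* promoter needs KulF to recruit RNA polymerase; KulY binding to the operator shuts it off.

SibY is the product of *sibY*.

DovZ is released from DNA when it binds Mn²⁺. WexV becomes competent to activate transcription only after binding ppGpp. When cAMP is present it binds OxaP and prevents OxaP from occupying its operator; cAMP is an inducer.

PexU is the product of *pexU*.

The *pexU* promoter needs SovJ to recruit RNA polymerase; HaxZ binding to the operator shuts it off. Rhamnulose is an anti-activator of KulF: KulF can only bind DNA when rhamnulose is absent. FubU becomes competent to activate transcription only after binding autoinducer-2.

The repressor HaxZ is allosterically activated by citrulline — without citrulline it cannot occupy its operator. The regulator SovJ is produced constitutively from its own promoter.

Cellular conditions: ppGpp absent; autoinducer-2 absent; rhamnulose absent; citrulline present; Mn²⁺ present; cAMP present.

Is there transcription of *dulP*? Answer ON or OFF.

Citrulline is present, so HaxZ is active.
SovJ is produced constitutively and is active.
With repressor HaxZ bound, *pexU* is not transcribed.
So PexU is not produced.
cAMP is present, so OxaP is inactive.
Rhamnulose is absent, so KulF is active.
ppGpp is absent, so WexV is inactive.
Mn²⁺ is present, so DovZ is inactive.
Required activator WexV is absent, so *kulY* is not transcribed.
So KulY is not produced.
No repressor is bound and KulF is active, so *sibY* is transcribed.
So SibY is produced and active.
No repressor is bound and SibY is active, so *dulP* is transcribed.

ON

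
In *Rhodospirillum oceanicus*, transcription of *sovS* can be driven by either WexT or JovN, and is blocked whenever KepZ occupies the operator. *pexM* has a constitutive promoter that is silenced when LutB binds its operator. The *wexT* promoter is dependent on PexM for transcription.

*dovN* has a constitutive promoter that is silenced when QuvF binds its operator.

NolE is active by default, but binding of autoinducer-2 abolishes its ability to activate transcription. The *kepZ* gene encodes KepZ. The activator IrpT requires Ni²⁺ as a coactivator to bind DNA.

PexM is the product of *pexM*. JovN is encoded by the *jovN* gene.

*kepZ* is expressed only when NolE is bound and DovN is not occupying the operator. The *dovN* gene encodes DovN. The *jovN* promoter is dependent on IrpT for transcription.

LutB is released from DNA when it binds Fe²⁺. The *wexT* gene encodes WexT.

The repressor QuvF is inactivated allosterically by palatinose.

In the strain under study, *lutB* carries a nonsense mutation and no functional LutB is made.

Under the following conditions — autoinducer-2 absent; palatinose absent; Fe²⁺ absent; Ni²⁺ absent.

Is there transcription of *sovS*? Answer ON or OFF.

OFF

LutB is non-functional in this strain, so it has no effect.
With no repressor bound, *pexM* is transcribed.
So PexM is produced and active.
No repressor is bound and PexM is active, so *wexT* is transcribed.
So WexT is produced and active.
Palatinose is absent, so QuvF is active.
With repressor QuvF bound, *dovN* is not transcribed.
So DovN is not produced.
Autoinducer-2 is absent, so NolE is active.
No repressor is bound and NolE is active, so *kepZ* is transcribed.
So KepZ is produced and active.
Ni²⁺ is absent, so IrpT is inactive.
Required activator IrpT is absent, so *jovN* is not transcribed.
So JovN is not produced.
With repressor KepZ bound, *sovS* is not transcribed.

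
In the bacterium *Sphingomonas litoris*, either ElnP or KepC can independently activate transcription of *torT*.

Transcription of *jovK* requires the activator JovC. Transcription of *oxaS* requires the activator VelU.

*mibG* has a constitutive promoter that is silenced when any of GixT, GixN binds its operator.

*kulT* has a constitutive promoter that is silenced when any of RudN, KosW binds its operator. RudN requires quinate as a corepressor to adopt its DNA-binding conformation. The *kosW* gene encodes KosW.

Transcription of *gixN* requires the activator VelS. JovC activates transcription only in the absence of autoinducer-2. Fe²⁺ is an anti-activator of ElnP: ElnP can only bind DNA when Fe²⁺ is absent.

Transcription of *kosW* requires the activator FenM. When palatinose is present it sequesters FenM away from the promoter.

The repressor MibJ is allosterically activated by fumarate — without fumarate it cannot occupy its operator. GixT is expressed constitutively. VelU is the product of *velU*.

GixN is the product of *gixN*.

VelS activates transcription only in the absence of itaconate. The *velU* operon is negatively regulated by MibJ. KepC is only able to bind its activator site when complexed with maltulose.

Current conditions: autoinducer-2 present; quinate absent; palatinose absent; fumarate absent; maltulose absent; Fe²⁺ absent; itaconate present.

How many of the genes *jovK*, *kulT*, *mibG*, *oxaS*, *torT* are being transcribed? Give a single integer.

2

Autoinducer-2 is present, so JovC is inactive.
Required activator JovC is absent, so *jovK* is not transcribed.
→ *jovK* is OFF.
Quinate is absent, so RudN is inactive.
Palatinose is absent, so FenM is active.
No repressor is bound and FenM is active, so *kosW* is transcribed.
So KosW is produced and active.
With repressor KosW bound, *kulT* is not transcribed.
→ *kulT* is OFF.
GixT is produced constitutively and is active.
Itaconate is present, so VelS is inactive.
Required activator VelS is absent, so *gixN* is not transcribed.
So GixN is not produced.
With repressor GixT bound, *mibG* is not transcribed.
→ *mibG* is OFF.
Fumarate is absent, so MibJ is inactive.
With no repressor bound, *velU* is transcribed.
So VelU is produced and active.
No repressor is bound and VelU is active, so *oxaS* is transcribed.
→ *oxaS* is ON.
Fe²⁺ is absent, so ElnP is active.
Maltulose is absent, so KepC is inactive.
Activator ElnP is present, so *torT* is transcribed.
→ *torT* is ON.
2 of the 5 genes are transcribed.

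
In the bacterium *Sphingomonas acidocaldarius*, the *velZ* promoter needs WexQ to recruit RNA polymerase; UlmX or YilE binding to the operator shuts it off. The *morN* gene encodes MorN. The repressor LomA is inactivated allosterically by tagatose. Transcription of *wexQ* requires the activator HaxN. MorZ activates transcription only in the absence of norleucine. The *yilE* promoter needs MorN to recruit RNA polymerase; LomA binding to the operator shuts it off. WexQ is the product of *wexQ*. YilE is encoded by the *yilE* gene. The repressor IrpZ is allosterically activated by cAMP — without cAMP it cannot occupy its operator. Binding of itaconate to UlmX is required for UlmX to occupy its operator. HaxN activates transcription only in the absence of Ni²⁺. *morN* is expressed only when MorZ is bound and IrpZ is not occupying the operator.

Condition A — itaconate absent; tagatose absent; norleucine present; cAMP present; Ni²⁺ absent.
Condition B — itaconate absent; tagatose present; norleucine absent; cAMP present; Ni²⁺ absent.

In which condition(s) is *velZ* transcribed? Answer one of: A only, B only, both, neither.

Condition A:
Itaconate is absent, so UlmX is inactive.
Tagatose is absent, so LomA is active.
Norleucine is present, so MorZ is inactive.
cAMP is present, so IrpZ is active.
With repressor IrpZ bound, *morN* is not transcribed.
So MorN is not produced.
With repressor LomA bound, *yilE* is not transcribed.
So YilE is not produced.
Ni²⁺ is absent, so HaxN is active.
No repressor is bound and HaxN is active, so *wexQ* is transcribed.
So WexQ is produced and active.
No repressor is bound and WexQ is active, so *velZ* is transcribed.
→ *velZ* is ON in A.
Condition B:
Itaconate is absent, so UlmX is inactive.
Tagatose is present, so LomA is inactive.
Norleucine is absent, so MorZ is active.
cAMP is present, so IrpZ is active.
With repressor IrpZ bound, *morN* is not transcribed.
So MorN is not produced.
Required activator MorN is absent, so *yilE* is not transcribed.
So YilE is not produced.
Ni²⁺ is absent, so HaxN is active.
No repressor is bound and HaxN is active, so *wexQ* is transcribed.
So WexQ is produced and active.
No repressor is bound and WexQ is active, so *velZ* is transcribed.
→ *velZ* is ON in B.

both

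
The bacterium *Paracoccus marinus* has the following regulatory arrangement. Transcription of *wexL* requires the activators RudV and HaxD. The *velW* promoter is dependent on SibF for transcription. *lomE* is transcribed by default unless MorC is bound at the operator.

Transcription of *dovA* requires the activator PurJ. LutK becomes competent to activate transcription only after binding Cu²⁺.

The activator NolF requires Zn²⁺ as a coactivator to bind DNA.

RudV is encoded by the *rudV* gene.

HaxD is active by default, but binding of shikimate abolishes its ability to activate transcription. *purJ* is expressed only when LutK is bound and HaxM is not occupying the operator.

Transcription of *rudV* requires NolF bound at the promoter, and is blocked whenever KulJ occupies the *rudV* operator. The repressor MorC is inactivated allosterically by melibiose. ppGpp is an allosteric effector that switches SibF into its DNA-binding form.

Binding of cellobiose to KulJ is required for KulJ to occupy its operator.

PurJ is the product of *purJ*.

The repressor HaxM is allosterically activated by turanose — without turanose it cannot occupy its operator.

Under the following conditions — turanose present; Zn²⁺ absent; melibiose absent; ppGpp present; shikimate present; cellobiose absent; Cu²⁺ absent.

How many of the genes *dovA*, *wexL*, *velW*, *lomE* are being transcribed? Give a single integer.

Turanose is present, so HaxM is active.
Cu²⁺ is absent, so LutK is inactive.
With repressor HaxM bound, *purJ* is not transcribed.
So PurJ is not produced.
Required activator PurJ is absent, so *dovA* is not transcribed.
→ *dovA* is OFF.
Zn²⁺ is absent, so NolF is inactive.
Cellobiose is absent, so KulJ is inactive.
Required activator NolF is absent, so *rudV* is not transcribed.
So RudV is not produced.
Shikimate is present, so HaxD is inactive.
Required activator RudV is absent, so *wexL* is not transcribed.
→ *wexL* is OFF.
ppGpp is present, so SibF is active.
No repressor is bound and SibF is active, so *velW* is transcribed.
→ *velW* is ON.
Melibiose is absent, so MorC is active.
With repressor MorC bound, *lomE* is not transcribed.
→ *lomE* is OFF.
1 of the 4 genes is transcribed.

1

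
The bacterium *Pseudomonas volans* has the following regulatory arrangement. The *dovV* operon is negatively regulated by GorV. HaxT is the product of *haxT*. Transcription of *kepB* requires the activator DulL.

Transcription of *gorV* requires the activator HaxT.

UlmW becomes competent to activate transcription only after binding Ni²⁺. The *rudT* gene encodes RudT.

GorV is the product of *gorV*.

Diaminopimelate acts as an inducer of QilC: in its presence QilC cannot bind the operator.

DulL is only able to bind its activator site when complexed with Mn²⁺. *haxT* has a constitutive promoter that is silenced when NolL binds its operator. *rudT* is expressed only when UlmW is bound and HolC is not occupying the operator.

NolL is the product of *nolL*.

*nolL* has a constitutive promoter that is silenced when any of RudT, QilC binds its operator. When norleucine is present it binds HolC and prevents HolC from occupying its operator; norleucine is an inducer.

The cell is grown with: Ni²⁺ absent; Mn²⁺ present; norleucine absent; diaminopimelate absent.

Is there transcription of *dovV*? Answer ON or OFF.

Norleucine is absent, so HolC is active.
Ni²⁺ is absent, so UlmW is inactive.
With repressor HolC bound, *rudT* is not transcribed.
So RudT is not produced.
Diaminopimelate is absent, so QilC is active.
With repressor QilC bound, *nolL* is not transcribed.
So NolL is not produced.
With no repressor bound, *haxT* is transcribed.
So HaxT is produced and active.
No repressor is bound and HaxT is active, so *gorV* is transcribed.
So GorV is produced and active.
With repressor GorV bound, *dovV* is not transcribed.

OFF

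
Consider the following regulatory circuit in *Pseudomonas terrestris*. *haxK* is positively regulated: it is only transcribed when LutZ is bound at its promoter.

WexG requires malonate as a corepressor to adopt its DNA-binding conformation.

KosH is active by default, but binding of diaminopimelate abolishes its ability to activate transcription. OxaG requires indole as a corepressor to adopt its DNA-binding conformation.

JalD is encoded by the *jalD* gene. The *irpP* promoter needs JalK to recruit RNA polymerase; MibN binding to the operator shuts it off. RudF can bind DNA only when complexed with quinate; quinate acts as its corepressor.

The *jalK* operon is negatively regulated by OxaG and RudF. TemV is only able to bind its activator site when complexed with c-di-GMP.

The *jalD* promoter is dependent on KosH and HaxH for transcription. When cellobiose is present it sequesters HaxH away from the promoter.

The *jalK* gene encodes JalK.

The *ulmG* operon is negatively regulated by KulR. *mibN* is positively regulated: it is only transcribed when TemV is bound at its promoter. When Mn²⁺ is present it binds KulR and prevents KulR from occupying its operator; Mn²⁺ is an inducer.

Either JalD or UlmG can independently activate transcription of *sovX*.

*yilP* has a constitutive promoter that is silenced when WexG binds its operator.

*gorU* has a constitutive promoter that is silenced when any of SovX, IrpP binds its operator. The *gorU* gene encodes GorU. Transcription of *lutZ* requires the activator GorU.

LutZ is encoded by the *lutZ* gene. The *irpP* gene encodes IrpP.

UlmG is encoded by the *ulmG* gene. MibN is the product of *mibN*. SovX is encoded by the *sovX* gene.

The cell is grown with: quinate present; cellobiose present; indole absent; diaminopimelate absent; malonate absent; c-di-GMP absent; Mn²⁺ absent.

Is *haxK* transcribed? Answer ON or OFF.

Diaminopimelate is absent, so KosH is active.
Cellobiose is present, so HaxH is inactive.
Required activator HaxH is absent, so *jalD* is not transcribed.
So JalD is not produced.
Mn²⁺ is absent, so KulR is active.
With repressor KulR bound, *ulmG* is not transcribed.
So UlmG is not produced.
No activator is available at the *sovX* promoter, so *sovX* is not transcribed.
So SovX is not produced.
c-di-GMP is absent, so TemV is inactive.
Required activator TemV is absent, so *mibN* is not transcribed.
So MibN is not produced.
Indole is absent, so OxaG is inactive.
Quinate is present, so RudF is active.
With repressor RudF bound, *jalK* is not transcribed.
So JalK is not produced.
Required activator JalK is absent, so *irpP* is not transcribed.
So IrpP is not produced.
With no repressor bound, *gorU* is transcribed.
So GorU is produced and active.
No repressor is bound and GorU is active, so *lutZ* is transcribed.
So LutZ is produced and active.
No repressor is bound and LutZ is active, so *haxK* is transcribed.

ON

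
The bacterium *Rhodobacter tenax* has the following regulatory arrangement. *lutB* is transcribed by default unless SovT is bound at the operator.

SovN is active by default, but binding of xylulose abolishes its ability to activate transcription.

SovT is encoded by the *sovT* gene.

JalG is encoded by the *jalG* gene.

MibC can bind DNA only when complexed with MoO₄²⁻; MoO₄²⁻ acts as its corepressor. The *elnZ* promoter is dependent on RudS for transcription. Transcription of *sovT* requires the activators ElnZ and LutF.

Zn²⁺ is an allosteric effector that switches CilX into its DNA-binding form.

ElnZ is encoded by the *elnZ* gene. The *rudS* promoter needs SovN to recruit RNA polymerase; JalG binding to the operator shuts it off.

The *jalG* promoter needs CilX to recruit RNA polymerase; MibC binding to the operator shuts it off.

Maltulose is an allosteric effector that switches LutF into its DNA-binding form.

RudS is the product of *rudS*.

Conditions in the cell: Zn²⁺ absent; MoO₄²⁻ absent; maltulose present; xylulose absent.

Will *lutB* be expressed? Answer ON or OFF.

OFF

MoO₄²⁻ is absent, so MibC is inactive.
Zn²⁺ is absent, so CilX is inactive.
Required activator CilX is absent, so *jalG* is not transcribed.
So JalG is not produced.
Xylulose is absent, so SovN is active.
No repressor is bound and SovN is active, so *rudS* is transcribed.
So RudS is produced and active.
No repressor is bound and RudS is active, so *elnZ* is transcribed.
So ElnZ is produced and active.
Maltulose is present, so LutF is active.
No repressor is bound and ElnZ and LutF are active, so *sovT* is transcribed.
So SovT is produced and active.
With repressor SovT bound, *lutB* is not transcribed.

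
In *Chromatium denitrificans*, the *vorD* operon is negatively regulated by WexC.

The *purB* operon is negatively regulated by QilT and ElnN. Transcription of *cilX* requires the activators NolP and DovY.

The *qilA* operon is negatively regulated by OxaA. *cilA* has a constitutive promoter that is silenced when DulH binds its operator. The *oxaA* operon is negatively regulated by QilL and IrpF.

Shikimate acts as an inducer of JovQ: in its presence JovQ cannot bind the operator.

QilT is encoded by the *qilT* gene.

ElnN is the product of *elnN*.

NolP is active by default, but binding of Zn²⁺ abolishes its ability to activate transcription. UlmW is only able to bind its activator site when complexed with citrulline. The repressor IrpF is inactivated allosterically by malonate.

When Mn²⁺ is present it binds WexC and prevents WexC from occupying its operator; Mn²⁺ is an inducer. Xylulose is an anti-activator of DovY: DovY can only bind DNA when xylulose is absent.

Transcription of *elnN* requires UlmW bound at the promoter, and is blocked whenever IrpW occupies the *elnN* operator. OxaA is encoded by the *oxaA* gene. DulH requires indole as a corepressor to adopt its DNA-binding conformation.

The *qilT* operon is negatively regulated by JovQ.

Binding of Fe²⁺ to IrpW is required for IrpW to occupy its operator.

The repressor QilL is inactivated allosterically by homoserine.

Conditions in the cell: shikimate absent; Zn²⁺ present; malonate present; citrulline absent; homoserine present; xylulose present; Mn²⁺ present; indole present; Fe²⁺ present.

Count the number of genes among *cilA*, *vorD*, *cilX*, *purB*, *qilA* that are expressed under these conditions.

2

Indole is present, so DulH is active.
With repressor DulH bound, *cilA* is not transcribed.
→ *cilA* is OFF.
Mn²⁺ is present, so WexC is inactive.
With no repressor bound, *vorD* is transcribed.
→ *vorD* is ON.
Zn²⁺ is present, so NolP is inactive.
Xylulose is present, so DovY is inactive.
Required activator NolP is absent, so *cilX* is not transcribed.
→ *cilX* is OFF.
Shikimate is absent, so JovQ is active.
With repressor JovQ bound, *qilT* is not transcribed.
So QilT is not produced.
Citrulline is absent, so UlmW is inactive.
Fe²⁺ is present, so IrpW is active.
With repressor IrpW bound, *elnN* is not transcribed.
So ElnN is not produced.
With no repressor bound, *purB* is transcribed.
→ *purB* is ON.
Homoserine is present, so QilL is inactive.
Malonate is present, so IrpF is inactive.
With no repressor bound, *oxaA* is transcribed.
So OxaA is produced and active.
With repressor OxaA bound, *qilA* is not transcribed.
→ *qilA* is OFF.
2 of the 5 genes are transcribed.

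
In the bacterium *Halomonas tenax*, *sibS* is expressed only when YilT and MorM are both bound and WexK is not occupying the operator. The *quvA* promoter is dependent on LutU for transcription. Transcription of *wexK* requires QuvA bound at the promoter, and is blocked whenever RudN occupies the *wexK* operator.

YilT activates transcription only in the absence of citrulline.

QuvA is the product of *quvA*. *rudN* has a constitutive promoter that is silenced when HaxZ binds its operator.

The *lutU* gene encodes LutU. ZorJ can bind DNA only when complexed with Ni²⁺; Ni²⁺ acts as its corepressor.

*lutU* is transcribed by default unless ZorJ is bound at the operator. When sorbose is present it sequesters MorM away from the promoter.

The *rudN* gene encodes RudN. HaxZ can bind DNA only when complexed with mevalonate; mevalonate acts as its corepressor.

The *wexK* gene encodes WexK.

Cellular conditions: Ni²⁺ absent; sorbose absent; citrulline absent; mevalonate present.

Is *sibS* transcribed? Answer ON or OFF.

Ni²⁺ is absent, so ZorJ is inactive.
With no repressor bound, *lutU* is transcribed.
So LutU is produced and active.
No repressor is bound and LutU is active, so *quvA* is transcribed.
So QuvA is produced and active.
Mevalonate is present, so HaxZ is active.
With repressor HaxZ bound, *rudN* is not transcribed.
So RudN is not produced.
No repressor is bound and QuvA is active, so *wexK* is transcribed.
So WexK is produced and active.
Citrulline is absent, so YilT is active.
Sorbose is absent, so MorM is active.
With repressor WexK bound, *sibS* is not transcribed.

OFF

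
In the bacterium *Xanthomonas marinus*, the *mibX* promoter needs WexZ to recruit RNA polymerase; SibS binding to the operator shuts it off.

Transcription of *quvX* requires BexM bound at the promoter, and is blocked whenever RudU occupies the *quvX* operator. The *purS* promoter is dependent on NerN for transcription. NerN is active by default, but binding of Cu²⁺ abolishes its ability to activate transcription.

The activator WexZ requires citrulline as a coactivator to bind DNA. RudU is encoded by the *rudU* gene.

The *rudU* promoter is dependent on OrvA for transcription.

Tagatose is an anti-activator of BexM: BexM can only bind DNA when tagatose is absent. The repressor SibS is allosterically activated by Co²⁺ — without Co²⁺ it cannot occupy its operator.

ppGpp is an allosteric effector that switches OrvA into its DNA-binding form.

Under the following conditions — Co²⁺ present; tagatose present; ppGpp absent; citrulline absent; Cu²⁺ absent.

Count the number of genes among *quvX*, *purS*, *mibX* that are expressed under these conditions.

1

ppGpp is absent, so OrvA is inactive.
Required activator OrvA is absent, so *rudU* is not transcribed.
So RudU is not produced.
Tagatose is present, so BexM is inactive.
Required activator BexM is absent, so *quvX* is not transcribed.
→ *quvX* is OFF.
Cu²⁺ is absent, so NerN is active.
No repressor is bound and NerN is active, so *purS* is transcribed.
→ *purS* is ON.
Co²⁺ is present, so SibS is active.
Citrulline is absent, so WexZ is inactive.
With repressor SibS bound, *mibX* is not transcribed.
→ *mibX* is OFF.
1 of the 3 genes is transcribed.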